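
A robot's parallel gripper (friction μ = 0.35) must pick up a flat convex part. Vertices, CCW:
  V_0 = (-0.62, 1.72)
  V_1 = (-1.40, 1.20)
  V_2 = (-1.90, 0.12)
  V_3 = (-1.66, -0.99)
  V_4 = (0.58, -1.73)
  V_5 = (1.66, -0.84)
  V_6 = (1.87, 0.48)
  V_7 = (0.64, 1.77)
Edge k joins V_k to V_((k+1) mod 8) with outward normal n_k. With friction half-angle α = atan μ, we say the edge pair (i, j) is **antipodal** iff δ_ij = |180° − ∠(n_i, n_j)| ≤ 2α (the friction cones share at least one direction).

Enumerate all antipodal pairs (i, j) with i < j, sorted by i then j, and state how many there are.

α = atan 0.35 = 19.29°;  2α = 38.58°
n_0 = (-0.5547, +0.8321)
n_1 = (-0.9075, +0.4201)
n_2 = (-0.9774, -0.2113)
n_3 = (-0.3137, -0.9495)
n_4 = (+0.6360, -0.7717)
n_5 = (+0.9876, -0.1571)
n_6 = (+0.7237, +0.6901)
n_7 = (-0.0397, +0.9992)
  (0,1): δ = 148.53°  ·
  (0,2): δ = 111.49°  ·
  (0,3): δ = 51.97°  ·
  (0,4): δ = 5.80°  ✓
  (0,5): δ = 47.27°  ·
  (0,6): δ = 99.95°  ·
  (0,7): δ = 148.58°  ·
  (1,2): δ = 142.96°  ·
  (1,3): δ = 83.44°  ·
  (1,4): δ = 25.67°  ✓
  (1,5): δ = 15.80°  ✓
  (1,6): δ = 68.48°  ·
  (1,7): δ = 117.11°  ·
  (2,3): δ = 120.48°  ·
  (2,4): δ = 62.71°  ·
  (2,5): δ = 21.24°  ✓
  (2,6): δ = 31.44°  ✓
  (2,7): δ = 80.07°  ·
  (3,4): δ = 122.23°  ·
  (3,5): δ = 80.76°  ·
  (3,6): δ = 28.08°  ✓
  (3,7): δ = 20.55°  ✓
  (4,5): δ = 138.53°  ·
  (4,6): δ = 85.85°  ·
  (4,7): δ = 37.22°  ✓
  (5,6): δ = 127.32°  ·
  (5,7): δ = 78.69°  ·
  (6,7): δ = 131.36°  ·
antipodal pairs: 8

count = 8; pairs: (0,4), (1,4), (1,5), (2,5), (2,6), (3,6), (3,7), (4,7)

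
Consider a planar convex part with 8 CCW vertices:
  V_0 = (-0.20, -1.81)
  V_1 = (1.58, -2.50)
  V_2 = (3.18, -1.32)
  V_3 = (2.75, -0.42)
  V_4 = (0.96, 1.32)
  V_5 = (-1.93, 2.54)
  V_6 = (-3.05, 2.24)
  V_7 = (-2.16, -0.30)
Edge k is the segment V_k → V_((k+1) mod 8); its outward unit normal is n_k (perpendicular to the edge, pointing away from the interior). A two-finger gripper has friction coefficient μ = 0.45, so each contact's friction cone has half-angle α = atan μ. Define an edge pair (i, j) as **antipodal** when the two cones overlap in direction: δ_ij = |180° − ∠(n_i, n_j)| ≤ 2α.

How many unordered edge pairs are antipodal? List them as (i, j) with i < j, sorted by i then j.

α = atan 0.45 = 24.23°;  2α = 48.46°
n_0 = (-0.3614, -0.9324)
n_1 = (+0.5935, -0.8048)
n_2 = (+0.9023, +0.4311)
n_3 = (+0.6970, +0.7171)
n_4 = (+0.3889, +0.9213)
n_5 = (-0.2587, +0.9659)
n_6 = (-0.9437, -0.3307)
n_7 = (-0.6103, -0.7922)
  (0,1): δ = 122.40°  ·
  (0,2): δ = 43.27°  ✓
  (0,3): δ = 23.00°  ✓
  (0,4): δ = 1.70°  ✓
  (0,5): δ = 36.18°  ✓
  (0,6): δ = 130.50°  ·
  (0,7): δ = 163.58°  ·
  (1,2): δ = 100.87°  ·
  (1,3): δ = 80.60°  ·
  (1,4): δ = 59.30°  ·
  (1,5): δ = 21.41°  ✓
  (1,6): δ = 72.90°  ·
  (1,7): δ = 105.98°  ·
  (2,3): δ = 159.73°  ·
  (2,4): δ = 138.42°  ·
  (2,5): δ = 100.54°  ·
  (2,6): δ = 6.23°  ✓
  (2,7): δ = 26.85°  ✓
  (3,4): δ = 158.70°  ·
  (3,5): δ = 120.82°  ·
  (3,6): δ = 26.50°  ✓
  (3,7): δ = 6.58°  ✓
  (4,5): δ = 142.12°  ·
  (4,6): δ = 47.80°  ✓
  (4,7): δ = 14.72°  ✓
  (5,6): δ = 85.68°  ·
  (5,7): δ = 52.61°  ·
  (6,7): δ = 146.92°  ·
antipodal pairs: 11

count = 11; pairs: (0,2), (0,3), (0,4), (0,5), (1,5), (2,6), (2,7), (3,6), (3,7), (4,6), (4,7)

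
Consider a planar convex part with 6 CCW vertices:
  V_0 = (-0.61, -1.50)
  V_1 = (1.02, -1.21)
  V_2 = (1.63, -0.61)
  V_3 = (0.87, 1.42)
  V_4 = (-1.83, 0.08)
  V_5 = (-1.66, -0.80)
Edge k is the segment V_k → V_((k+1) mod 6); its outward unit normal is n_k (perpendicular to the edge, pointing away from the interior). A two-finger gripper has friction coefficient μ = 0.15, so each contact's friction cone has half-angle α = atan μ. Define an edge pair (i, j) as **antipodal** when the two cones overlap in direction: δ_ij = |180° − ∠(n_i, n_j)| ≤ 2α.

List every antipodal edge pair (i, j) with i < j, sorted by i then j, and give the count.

α = atan 0.15 = 8.53°;  2α = 17.06°
n_0 = (+0.1752, -0.9845)
n_1 = (+0.7012, -0.7129)
n_2 = (+0.9365, +0.3506)
n_3 = (-0.4446, +0.8958)
n_4 = (-0.9818, -0.1897)
n_5 = (-0.5547, -0.8321)
  (0,1): δ = 145.56°  ·
  (0,2): δ = 79.56°  ·
  (0,3): δ = 16.31°  ✓
  (0,4): δ = 90.85°  ·
  (0,5): δ = 136.22°  ·
  (1,2): δ = 114.00°  ·
  (1,3): δ = 18.13°  ·
  (1,4): δ = 56.41°  ·
  (1,5): δ = 101.78°  ·
  (2,3): δ = 84.13°  ·
  (2,4): δ = 9.59°  ✓
  (2,5): δ = 35.78°  ·
  (3,4): δ = 105.46°  ·
  (3,5): δ = 60.09°  ·
  (4,5): δ = 134.62°  ·
antipodal pairs: 2

count = 2; pairs: (0,3), (2,4)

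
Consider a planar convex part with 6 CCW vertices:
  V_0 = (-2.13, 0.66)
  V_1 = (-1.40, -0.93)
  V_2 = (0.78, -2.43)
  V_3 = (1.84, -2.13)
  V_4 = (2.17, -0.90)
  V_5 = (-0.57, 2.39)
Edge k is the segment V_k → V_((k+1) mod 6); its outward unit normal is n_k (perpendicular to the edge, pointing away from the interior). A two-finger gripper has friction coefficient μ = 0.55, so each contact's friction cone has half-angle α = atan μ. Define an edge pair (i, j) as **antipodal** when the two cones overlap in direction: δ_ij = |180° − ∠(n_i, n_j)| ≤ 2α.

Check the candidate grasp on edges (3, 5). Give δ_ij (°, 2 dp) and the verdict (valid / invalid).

α = atan 0.55 = 28.81°;  2α = 57.62°
edge 3: e_3 = (+0.33, +1.23);  n_3 = (+0.9658, -0.2591)
edge 5: e_5 = (-1.56, -1.73);  n_5 = (-0.7427, +0.6697)
∠(n_3, n_5) = 152.98°
δ = |180° − 152.98°| = 27.02°
27.02° ≤ 2α = 57.62°  →  valid

δ = 27.02°, valid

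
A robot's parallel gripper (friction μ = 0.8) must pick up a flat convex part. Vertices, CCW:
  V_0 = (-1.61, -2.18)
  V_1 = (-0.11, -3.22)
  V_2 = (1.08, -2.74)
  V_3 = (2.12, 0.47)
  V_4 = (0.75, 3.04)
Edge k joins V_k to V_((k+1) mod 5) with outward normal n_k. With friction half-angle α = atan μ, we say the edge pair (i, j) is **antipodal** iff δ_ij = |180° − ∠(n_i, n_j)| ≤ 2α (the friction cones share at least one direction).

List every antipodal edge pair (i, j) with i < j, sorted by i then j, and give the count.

α = atan 0.8 = 38.66°;  2α = 77.32°
n_0 = (-0.5698, -0.8218)
n_1 = (+0.3741, -0.9274)
n_2 = (+0.9513, -0.3082)
n_3 = (+0.8824, +0.4704)
n_4 = (-0.9112, +0.4120)
  (0,1): δ = 123.30°  ·
  (0,2): δ = 73.22°  ✓
  (0,3): δ = 27.20°  ✓
  (0,4): δ = 100.41°  ·
  (1,2): δ = 129.92°  ·
  (1,3): δ = 83.91°  ·
  (1,4): δ = 43.70°  ✓
  (2,3): δ = 133.99°  ·
  (2,4): δ = 6.38°  ✓
  (3,4): δ = 52.39°  ✓
antipodal pairs: 5

count = 5; pairs: (0,2), (0,3), (1,4), (2,4), (3,4)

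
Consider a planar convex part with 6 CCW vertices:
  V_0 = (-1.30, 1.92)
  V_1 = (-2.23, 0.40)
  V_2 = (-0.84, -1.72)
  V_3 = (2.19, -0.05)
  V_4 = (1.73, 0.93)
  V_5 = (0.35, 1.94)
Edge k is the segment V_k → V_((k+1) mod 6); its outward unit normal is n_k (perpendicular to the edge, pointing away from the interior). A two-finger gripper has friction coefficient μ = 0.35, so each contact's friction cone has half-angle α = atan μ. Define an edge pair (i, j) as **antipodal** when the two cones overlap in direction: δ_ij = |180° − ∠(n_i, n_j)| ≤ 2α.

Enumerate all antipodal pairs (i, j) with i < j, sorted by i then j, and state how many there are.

count = 4; pairs: (0,2), (1,3), (1,4), (2,5)

α = atan 0.35 = 19.29°;  2α = 38.58°
n_0 = (-0.8530, +0.5219)
n_1 = (-0.8363, -0.5483)
n_2 = (+0.4827, -0.8758)
n_3 = (+0.9052, +0.4249)
n_4 = (+0.5906, +0.8070)
n_5 = (-0.0121, +0.9999)
  (0,1): δ = 115.29°  ·
  (0,2): δ = 29.68°  ✓
  (0,3): δ = 56.60°  ·
  (0,4): δ = 85.26°  ·
  (0,5): δ = 122.15°  ·
  (1,2): δ = 94.39°  ·
  (1,3): δ = 8.11°  ✓
  (1,4): δ = 20.55°  ✓
  (1,5): δ = 57.44°  ·
  (2,3): δ = 93.72°  ·
  (2,4): δ = 65.06°  ·
  (2,5): δ = 28.17°  ✓
  (3,4): δ = 151.34°  ·
  (3,5): δ = 114.45°  ·
  (4,5): δ = 143.11°  ·
antipodal pairs: 4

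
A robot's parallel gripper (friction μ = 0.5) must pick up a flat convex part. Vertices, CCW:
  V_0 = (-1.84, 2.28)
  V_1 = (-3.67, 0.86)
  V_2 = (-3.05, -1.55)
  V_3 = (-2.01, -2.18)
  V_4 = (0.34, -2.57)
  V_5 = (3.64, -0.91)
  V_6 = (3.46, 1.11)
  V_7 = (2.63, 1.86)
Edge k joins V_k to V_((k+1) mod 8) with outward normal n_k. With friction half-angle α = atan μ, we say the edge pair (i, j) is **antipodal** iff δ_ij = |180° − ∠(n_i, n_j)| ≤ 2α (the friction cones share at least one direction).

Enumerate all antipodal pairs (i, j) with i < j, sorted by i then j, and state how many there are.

α = atan 0.5 = 26.57°;  2α = 53.13°
n_0 = (-0.6130, +0.7900)
n_1 = (-0.9685, -0.2491)
n_2 = (-0.5181, -0.8553)
n_3 = (-0.1637, -0.9865)
n_4 = (+0.4494, -0.8933)
n_5 = (+0.9961, +0.0888)
n_6 = (+0.6704, +0.7420)
n_7 = (+0.0935, +0.9956)
  (0,1): δ = 113.38°  ·
  (0,2): δ = 69.02°  ·
  (0,3): δ = 47.23°  ✓
  (0,4): δ = 11.11°  ✓
  (0,5): δ = 57.28°  ·
  (0,6): δ = 100.09°  ·
  (0,7): δ = 136.82°  ·
  (1,2): δ = 135.63°  ·
  (1,3): δ = 113.85°  ·
  (1,4): δ = 77.72°  ·
  (1,5): δ = 9.34°  ✓
  (1,6): δ = 33.47°  ✓
  (1,7): δ = 70.21°  ·
  (2,3): δ = 158.22°  ·
  (2,4): δ = 122.09°  ·
  (2,5): δ = 53.70°  ·
  (2,6): δ = 10.90°  ✓
  (2,7): δ = 25.84°  ✓
  (3,4): δ = 143.87°  ·
  (3,5): δ = 75.49°  ·
  (3,6): δ = 32.68°  ✓
  (3,7): δ = 4.06°  ✓
  (4,5): δ = 111.61°  ·
  (4,6): δ = 68.81°  ·
  (4,7): δ = 32.07°  ✓
  (5,6): δ = 137.19°  ·
  (5,7): δ = 100.46°  ·
  (6,7): δ = 143.27°  ·
antipodal pairs: 9

count = 9; pairs: (0,3), (0,4), (1,5), (1,6), (2,6), (2,7), (3,6), (3,7), (4,7)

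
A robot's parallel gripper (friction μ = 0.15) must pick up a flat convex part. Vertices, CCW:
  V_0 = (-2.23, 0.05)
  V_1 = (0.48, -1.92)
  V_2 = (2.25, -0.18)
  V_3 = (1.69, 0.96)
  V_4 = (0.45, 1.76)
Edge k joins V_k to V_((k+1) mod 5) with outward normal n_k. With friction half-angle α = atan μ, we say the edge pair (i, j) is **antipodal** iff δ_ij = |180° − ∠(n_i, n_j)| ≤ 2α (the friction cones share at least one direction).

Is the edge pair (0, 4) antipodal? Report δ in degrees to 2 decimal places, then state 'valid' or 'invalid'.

α = atan 0.15 = 8.53°;  2α = 17.06°
edge 0: e_0 = (+2.71, -1.97);  n_0 = (-0.5880, -0.8089)
edge 4: e_4 = (-2.68, -1.71);  n_4 = (-0.5379, +0.8430)
∠(n_0, n_4) = 111.44°
δ = |180° − 111.44°| = 68.56°
68.56° > 2α = 17.06°  →  invalid

δ = 68.56°, invalid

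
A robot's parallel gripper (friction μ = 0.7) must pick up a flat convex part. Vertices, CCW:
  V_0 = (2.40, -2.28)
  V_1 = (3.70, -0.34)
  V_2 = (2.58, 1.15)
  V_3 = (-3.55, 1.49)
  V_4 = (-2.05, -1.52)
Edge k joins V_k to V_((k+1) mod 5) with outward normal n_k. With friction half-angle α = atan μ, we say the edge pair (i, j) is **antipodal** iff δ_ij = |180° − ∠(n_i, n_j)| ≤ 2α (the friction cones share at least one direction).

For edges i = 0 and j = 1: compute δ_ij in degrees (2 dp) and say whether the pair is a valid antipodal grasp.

α = atan 0.7 = 34.99°;  2α = 69.98°
edge 0: e_0 = (+1.30, +1.94);  n_0 = (+0.8307, -0.5567)
edge 1: e_1 = (-1.12, +1.49);  n_1 = (+0.7994, +0.6009)
∠(n_0, n_1) = 70.76°
δ = |180° − 70.76°| = 109.24°
109.24° > 2α = 69.98°  →  invalid

δ = 109.24°, invalid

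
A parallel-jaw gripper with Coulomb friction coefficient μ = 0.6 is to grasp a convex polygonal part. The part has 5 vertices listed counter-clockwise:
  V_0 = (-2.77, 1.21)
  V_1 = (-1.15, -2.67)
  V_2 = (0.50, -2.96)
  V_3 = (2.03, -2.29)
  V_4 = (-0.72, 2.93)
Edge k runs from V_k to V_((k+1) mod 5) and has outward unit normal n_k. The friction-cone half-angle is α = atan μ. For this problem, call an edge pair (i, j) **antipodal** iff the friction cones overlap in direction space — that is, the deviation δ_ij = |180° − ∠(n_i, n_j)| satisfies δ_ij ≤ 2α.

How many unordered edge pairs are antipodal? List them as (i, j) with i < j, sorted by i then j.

count = 4; pairs: (0,3), (1,3), (1,4), (2,4)

α = atan 0.6 = 30.96°;  2α = 61.93°
n_0 = (-0.9228, -0.3853)
n_1 = (-0.1731, -0.9849)
n_2 = (+0.4011, -0.9160)
n_3 = (+0.8847, +0.4661)
n_4 = (-0.6428, +0.7661)
  (0,1): δ = 122.63°  ·
  (0,2): δ = 89.01°  ·
  (0,3): δ = 5.12°  ✓
  (0,4): δ = 107.34°  ·
  (1,2): δ = 146.38°  ·
  (1,3): δ = 52.25°  ✓
  (1,4): δ = 49.97°  ✓
  (2,3): δ = 85.87°  ·
  (2,4): δ = 16.35°  ✓
  (3,4): δ = 77.78°  ·
antipodal pairs: 4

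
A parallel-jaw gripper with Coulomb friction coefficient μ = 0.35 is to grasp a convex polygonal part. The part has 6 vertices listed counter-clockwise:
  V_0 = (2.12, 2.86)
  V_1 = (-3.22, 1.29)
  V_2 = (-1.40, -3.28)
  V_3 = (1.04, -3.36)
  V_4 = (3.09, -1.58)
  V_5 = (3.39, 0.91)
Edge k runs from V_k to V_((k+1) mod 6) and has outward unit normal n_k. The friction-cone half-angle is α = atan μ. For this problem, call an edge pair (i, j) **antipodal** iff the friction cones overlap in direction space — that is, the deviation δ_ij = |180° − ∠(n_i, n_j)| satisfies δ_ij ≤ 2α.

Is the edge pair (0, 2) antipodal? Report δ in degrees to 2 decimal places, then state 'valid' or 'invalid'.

α = atan 0.35 = 19.29°;  2α = 38.58°
edge 0: e_0 = (-5.34, -1.57);  n_0 = (-0.2821, +0.9594)
edge 2: e_2 = (+2.44, -0.08);  n_2 = (-0.0328, -0.9995)
∠(n_0, n_2) = 161.74°
δ = |180° − 161.74°| = 18.26°
18.26° ≤ 2α = 38.58°  →  valid

δ = 18.26°, valid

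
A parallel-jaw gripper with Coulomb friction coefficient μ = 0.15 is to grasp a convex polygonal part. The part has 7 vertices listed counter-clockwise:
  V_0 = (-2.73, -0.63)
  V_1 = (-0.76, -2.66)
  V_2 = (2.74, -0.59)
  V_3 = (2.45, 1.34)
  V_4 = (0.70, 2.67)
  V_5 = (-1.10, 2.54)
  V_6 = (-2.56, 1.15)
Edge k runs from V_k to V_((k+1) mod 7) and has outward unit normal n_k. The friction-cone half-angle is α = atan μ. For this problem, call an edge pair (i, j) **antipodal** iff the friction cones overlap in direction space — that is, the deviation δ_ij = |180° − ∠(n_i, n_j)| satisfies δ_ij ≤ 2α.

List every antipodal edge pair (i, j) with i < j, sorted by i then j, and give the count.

α = atan 0.15 = 8.53°;  2α = 17.06°
n_0 = (-0.7176, -0.6964)
n_1 = (+0.5091, -0.8607)
n_2 = (+0.9889, +0.1486)
n_3 = (+0.6051, +0.7962)
n_4 = (-0.0720, +0.9974)
n_5 = (-0.6895, +0.7243)
n_6 = (-0.9955, +0.0951)
  (0,1): δ = 103.54°  ·
  (0,2): δ = 35.60°  ·
  (0,3): δ = 8.62°  ✓
  (0,4): δ = 49.99°  ·
  (0,5): δ = 89.45°  ·
  (0,6): δ = 130.40°  ·
  (1,2): δ = 112.06°  ·
  (1,3): δ = 67.84°  ·
  (1,4): δ = 26.47°  ·
  (1,5): δ = 12.99°  ✓
  (1,6): δ = 53.94°  ·
  (2,3): δ = 135.78°  ·
  (2,4): δ = 94.41°  ·
  (2,5): δ = 54.95°  ·
  (2,6): δ = 14.00°  ✓
  (3,4): δ = 138.63°  ·
  (3,5): δ = 99.17°  ·
  (3,6): δ = 58.22°  ·
  (4,5): δ = 140.54°  ·
  (4,6): δ = 99.59°  ·
  (5,6): δ = 139.05°  ·
antipodal pairs: 3

count = 3; pairs: (0,3), (1,5), (2,6)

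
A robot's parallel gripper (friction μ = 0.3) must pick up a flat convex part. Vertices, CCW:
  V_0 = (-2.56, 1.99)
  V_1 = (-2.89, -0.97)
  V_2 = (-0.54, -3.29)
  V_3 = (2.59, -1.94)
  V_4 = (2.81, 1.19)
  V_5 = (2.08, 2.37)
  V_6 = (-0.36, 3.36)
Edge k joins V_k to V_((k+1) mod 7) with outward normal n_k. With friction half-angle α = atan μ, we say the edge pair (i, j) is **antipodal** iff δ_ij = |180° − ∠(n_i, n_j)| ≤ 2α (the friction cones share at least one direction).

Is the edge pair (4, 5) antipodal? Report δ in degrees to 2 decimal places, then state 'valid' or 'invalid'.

δ = 143.83°, invalid

α = atan 0.3 = 16.70°;  2α = 33.40°
edge 4: e_4 = (-0.73, +1.18);  n_4 = (+0.8504, +0.5261)
edge 5: e_5 = (-2.44, +0.99);  n_5 = (+0.3760, +0.9266)
∠(n_4, n_5) = 36.17°
δ = |180° − 36.17°| = 143.83°
143.83° > 2α = 33.40°  →  invalid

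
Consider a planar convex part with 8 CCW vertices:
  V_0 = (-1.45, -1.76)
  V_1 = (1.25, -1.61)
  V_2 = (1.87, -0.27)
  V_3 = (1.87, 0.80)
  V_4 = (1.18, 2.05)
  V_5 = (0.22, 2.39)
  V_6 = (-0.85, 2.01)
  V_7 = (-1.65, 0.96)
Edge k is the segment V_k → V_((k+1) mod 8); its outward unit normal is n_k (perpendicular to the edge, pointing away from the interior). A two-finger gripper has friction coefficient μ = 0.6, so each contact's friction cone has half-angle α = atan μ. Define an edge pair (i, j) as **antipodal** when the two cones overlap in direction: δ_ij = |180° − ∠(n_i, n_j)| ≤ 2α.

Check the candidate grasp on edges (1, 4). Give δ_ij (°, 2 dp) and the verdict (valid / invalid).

α = atan 0.6 = 30.96°;  2α = 61.93°
edge 1: e_1 = (+0.62, +1.34);  n_1 = (+0.9076, -0.4199)
edge 4: e_4 = (-0.96, +0.34);  n_4 = (+0.3338, +0.9426)
∠(n_1, n_4) = 95.33°
δ = |180° − 95.33°| = 84.67°
84.67° > 2α = 61.93°  →  invalid

δ = 84.67°, invalid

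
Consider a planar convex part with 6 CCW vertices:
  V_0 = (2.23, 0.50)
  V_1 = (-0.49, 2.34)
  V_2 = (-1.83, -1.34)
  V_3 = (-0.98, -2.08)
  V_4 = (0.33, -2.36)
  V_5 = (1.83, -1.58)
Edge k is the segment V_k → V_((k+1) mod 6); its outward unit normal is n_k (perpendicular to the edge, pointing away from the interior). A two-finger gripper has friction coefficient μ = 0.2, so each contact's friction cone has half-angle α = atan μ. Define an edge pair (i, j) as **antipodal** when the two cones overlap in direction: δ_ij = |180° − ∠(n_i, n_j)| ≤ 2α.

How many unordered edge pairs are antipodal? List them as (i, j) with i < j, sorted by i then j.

α = atan 0.2 = 11.31°;  2α = 22.62°
n_0 = (+0.5603, +0.8283)
n_1 = (-0.9396, +0.3422)
n_2 = (-0.6566, -0.7542)
n_3 = (-0.2090, -0.9779)
n_4 = (+0.4614, -0.8872)
n_5 = (+0.9820, -0.1888)
  (0,1): δ = 75.93°  ·
  (0,2): δ = 6.97°  ✓
  (0,3): δ = 22.01°  ✓
  (0,4): δ = 61.55°  ·
  (0,5): δ = 113.19°  ·
  (1,2): δ = 111.03°  ·
  (1,3): δ = 82.06°  ·
  (1,4): δ = 42.52°  ·
  (1,5): δ = 9.12°  ✓
  (2,3): δ = 151.02°  ·
  (2,4): δ = 111.48°  ·
  (2,5): δ = 59.84°  ·
  (3,4): δ = 140.46°  ·
  (3,5): δ = 88.82°  ·
  (4,5): δ = 128.36°  ·
antipodal pairs: 3

count = 3; pairs: (0,2), (0,3), (1,5)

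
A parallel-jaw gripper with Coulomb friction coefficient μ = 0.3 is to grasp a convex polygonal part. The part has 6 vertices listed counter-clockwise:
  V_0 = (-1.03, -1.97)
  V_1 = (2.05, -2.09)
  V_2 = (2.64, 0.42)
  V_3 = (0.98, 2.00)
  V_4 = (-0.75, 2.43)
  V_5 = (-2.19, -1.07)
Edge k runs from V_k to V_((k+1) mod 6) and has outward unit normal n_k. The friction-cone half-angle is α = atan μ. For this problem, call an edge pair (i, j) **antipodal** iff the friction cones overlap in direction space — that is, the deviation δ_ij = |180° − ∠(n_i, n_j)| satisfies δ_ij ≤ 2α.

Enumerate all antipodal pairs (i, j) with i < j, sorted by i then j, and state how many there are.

α = atan 0.3 = 16.70°;  2α = 33.40°
n_0 = (-0.0389, -0.9992)
n_1 = (+0.9735, -0.2288)
n_2 = (+0.6894, +0.7243)
n_3 = (+0.2412, +0.9705)
n_4 = (-0.9248, +0.3805)
n_5 = (-0.6130, -0.7901)
  (0,1): δ = 101.00°  ·
  (0,2): δ = 41.35°  ·
  (0,3): δ = 11.73°  ✓
  (0,4): δ = 69.87°  ·
  (0,5): δ = 144.42°  ·
  (1,2): δ = 120.36°  ·
  (1,3): δ = 90.73°  ·
  (1,4): δ = 9.14°  ✓
  (1,5): δ = 65.42°  ·
  (2,3): δ = 150.37°  ·
  (2,4): δ = 68.78°  ·
  (2,5): δ = 5.78°  ✓
  (3,4): δ = 98.41°  ·
  (3,5): δ = 23.85°  ✓
  (4,5): δ = 105.44°  ·
antipodal pairs: 4

count = 4; pairs: (0,3), (1,4), (2,5), (3,5)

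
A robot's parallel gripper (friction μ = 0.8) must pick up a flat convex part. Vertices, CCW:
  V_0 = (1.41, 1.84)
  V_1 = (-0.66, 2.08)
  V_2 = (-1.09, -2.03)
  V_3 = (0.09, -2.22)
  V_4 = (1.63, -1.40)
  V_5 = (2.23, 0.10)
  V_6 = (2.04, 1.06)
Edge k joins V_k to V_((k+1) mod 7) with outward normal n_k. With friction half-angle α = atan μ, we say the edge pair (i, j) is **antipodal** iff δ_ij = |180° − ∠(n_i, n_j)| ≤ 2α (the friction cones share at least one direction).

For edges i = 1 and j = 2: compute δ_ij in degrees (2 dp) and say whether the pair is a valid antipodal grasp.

δ = 93.17°, invalid

α = atan 0.8 = 38.66°;  2α = 77.32°
edge 1: e_1 = (-0.43, -4.11);  n_1 = (-0.9946, +0.1041)
edge 2: e_2 = (+1.18, -0.19);  n_2 = (-0.1590, -0.9873)
∠(n_1, n_2) = 86.83°
δ = |180° − 86.83°| = 93.17°
93.17° > 2α = 77.32°  →  invalid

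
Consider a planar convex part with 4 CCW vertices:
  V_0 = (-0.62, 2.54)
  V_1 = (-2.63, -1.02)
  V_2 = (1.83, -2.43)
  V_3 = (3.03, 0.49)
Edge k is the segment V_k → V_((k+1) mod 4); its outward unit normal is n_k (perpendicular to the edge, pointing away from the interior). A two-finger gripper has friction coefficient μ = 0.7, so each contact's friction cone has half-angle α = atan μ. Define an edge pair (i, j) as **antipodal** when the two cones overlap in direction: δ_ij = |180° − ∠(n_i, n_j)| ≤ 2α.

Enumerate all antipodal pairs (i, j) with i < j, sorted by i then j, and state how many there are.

α = atan 0.7 = 34.99°;  2α = 69.98°
n_0 = (-0.8708, +0.4917)
n_1 = (-0.3014, -0.9535)
n_2 = (+0.9249, -0.3801)
n_3 = (+0.4897, +0.8719)
  (0,1): δ = 78.09°  ·
  (0,2): δ = 7.11°  ✓
  (0,3): δ = 90.13°  ·
  (1,2): δ = 94.80°  ·
  (1,3): δ = 11.78°  ✓
  (2,3): δ = 96.98°  ·
antipodal pairs: 2

count = 2; pairs: (0,2), (1,3)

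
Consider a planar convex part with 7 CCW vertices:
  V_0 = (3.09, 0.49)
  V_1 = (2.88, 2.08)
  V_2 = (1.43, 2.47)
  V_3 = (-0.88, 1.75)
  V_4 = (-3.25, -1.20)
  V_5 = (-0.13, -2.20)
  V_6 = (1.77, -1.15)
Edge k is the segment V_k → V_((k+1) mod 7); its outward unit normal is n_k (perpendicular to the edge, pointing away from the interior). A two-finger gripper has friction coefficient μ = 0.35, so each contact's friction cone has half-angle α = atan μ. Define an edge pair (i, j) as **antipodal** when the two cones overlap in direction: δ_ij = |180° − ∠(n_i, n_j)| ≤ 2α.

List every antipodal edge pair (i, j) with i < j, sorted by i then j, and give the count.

α = atan 0.35 = 19.29°;  2α = 38.58°
n_0 = (+0.9914, +0.1309)
n_1 = (+0.2597, +0.9657)
n_2 = (-0.2976, +0.9547)
n_3 = (-0.7796, +0.6263)
n_4 = (-0.3052, -0.9523)
n_5 = (+0.4837, -0.8752)
n_6 = (+0.7790, -0.6270)
  (0,1): δ = 112.58°  ·
  (0,2): δ = 80.21°  ·
  (0,3): δ = 46.30°  ·
  (0,4): δ = 64.70°  ·
  (0,5): δ = 111.40°  ·
  (0,6): δ = 133.65°  ·
  (1,2): δ = 147.63°  ·
  (1,3): δ = 113.72°  ·
  (1,4): δ = 2.72°  ✓
  (1,5): δ = 43.98°  ·
  (1,6): δ = 66.22°  ·
  (2,3): δ = 146.09°  ·
  (2,4): δ = 35.08°  ✓
  (2,5): δ = 11.61°  ✓
  (2,6): δ = 33.86°  ✓
  (3,4): δ = 68.99°  ·
  (3,5): δ = 22.30°  ✓
  (3,6): δ = 0.05°  ✓
  (4,5): δ = 133.30°  ·
  (4,6): δ = 111.06°  ·
  (5,6): δ = 157.76°  ·
antipodal pairs: 6

count = 6; pairs: (1,4), (2,4), (2,5), (2,6), (3,5), (3,6)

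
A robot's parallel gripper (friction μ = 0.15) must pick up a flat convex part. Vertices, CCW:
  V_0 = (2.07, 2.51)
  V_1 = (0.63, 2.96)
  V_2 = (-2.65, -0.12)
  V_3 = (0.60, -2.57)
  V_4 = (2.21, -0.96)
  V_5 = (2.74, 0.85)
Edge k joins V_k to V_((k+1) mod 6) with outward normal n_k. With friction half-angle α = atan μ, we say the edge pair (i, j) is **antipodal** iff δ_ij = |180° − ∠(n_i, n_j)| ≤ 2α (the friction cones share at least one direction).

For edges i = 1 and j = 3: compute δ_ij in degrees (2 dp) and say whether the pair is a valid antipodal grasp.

δ = 1.80°, valid

α = atan 0.15 = 8.53°;  2α = 17.06°
edge 1: e_1 = (-3.28, -3.08);  n_1 = (-0.6845, +0.7290)
edge 3: e_3 = (+1.61, +1.61);  n_3 = (+0.7071, -0.7071)
∠(n_1, n_3) = 178.20°
δ = |180° − 178.20°| = 1.80°
1.80° ≤ 2α = 17.06°  →  valid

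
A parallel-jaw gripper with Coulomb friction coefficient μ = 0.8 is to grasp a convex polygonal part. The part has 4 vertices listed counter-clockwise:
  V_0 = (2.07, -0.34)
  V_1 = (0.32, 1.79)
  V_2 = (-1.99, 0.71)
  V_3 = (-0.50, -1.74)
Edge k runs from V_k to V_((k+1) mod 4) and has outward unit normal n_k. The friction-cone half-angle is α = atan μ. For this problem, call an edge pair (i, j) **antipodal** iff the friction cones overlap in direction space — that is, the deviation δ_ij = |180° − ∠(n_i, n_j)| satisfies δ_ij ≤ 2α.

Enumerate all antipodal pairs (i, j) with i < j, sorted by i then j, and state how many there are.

α = atan 0.8 = 38.66°;  2α = 77.32°
n_0 = (+0.7727, +0.6348)
n_1 = (-0.4235, +0.9059)
n_2 = (-0.8544, -0.5196)
n_3 = (+0.4784, -0.8782)
  (0,1): δ = 104.35°  ·
  (0,2): δ = 8.10°  ✓
  (0,3): δ = 79.17°  ·
  (1,2): δ = 83.75°  ·
  (1,3): δ = 3.52°  ✓
  (2,3): δ = 92.73°  ·
antipodal pairs: 2

count = 2; pairs: (0,2), (1,3)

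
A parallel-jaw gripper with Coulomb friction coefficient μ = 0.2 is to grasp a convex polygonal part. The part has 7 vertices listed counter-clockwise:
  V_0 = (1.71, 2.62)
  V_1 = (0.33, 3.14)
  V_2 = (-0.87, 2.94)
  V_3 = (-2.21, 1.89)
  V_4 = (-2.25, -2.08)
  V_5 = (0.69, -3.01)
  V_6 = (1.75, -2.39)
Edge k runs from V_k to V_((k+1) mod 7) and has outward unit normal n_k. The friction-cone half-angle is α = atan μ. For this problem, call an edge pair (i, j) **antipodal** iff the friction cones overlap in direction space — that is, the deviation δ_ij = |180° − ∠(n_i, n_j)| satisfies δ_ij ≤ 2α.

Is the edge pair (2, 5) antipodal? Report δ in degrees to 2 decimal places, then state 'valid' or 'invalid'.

δ = 7.76°, valid

α = atan 0.2 = 11.31°;  2α = 22.62°
edge 2: e_2 = (-1.34, -1.05);  n_2 = (-0.6168, +0.7871)
edge 5: e_5 = (+1.06, +0.62);  n_5 = (+0.5049, -0.8632)
∠(n_2, n_5) = 172.24°
δ = |180° − 172.24°| = 7.76°
7.76° ≤ 2α = 22.62°  →  valid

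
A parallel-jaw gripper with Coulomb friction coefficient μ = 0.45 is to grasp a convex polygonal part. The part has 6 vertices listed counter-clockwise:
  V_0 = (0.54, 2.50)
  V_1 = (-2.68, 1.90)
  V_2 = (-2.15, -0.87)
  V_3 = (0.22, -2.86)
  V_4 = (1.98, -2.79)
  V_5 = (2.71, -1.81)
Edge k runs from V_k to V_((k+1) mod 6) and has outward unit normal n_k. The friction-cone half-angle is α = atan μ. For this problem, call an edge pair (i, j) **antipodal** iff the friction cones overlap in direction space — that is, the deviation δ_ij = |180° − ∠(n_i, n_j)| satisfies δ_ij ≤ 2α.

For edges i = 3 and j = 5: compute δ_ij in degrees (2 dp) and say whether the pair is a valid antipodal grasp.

δ = 65.55°, invalid

α = atan 0.45 = 24.23°;  2α = 48.46°
edge 3: e_3 = (+1.76, +0.07);  n_3 = (+0.0397, -0.9992)
edge 5: e_5 = (-2.17, +4.31);  n_5 = (+0.8932, +0.4497)
∠(n_3, n_5) = 114.45°
δ = |180° − 114.45°| = 65.55°
65.55° > 2α = 48.46°  →  invalid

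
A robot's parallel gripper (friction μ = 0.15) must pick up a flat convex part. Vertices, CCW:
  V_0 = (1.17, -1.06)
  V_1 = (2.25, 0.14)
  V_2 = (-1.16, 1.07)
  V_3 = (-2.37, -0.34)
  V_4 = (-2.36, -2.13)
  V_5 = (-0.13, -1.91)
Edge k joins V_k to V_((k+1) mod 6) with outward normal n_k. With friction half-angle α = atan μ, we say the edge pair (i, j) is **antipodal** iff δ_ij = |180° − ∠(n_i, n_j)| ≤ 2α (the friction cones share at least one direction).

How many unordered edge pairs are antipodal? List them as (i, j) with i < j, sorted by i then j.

count = 2; pairs: (0,2), (2,5)

α = atan 0.15 = 8.53°;  2α = 17.06°
n_0 = (+0.7433, -0.6690)
n_1 = (+0.2631, +0.9648)
n_2 = (-0.7589, +0.6512)
n_3 = (-1.0000, -0.0056)
n_4 = (+0.0982, -0.9952)
n_5 = (+0.5472, -0.8370)
  (0,1): δ = 63.27°  ·
  (0,2): δ = 1.35°  ✓
  (0,3): δ = 42.31°  ·
  (0,4): δ = 137.62°  ·
  (0,5): δ = 165.17°  ·
  (1,2): δ = 115.38°  ·
  (1,3): δ = 74.42°  ·
  (1,4): δ = 20.89°  ·
  (1,5): δ = 48.43°  ·
  (2,3): δ = 139.05°  ·
  (2,4): δ = 43.73°  ·
  (2,5): δ = 16.19°  ✓
  (3,4): δ = 84.69°  ·
  (3,5): δ = 57.14°  ·
  (4,5): δ = 152.46°  ·
antipodal pairs: 2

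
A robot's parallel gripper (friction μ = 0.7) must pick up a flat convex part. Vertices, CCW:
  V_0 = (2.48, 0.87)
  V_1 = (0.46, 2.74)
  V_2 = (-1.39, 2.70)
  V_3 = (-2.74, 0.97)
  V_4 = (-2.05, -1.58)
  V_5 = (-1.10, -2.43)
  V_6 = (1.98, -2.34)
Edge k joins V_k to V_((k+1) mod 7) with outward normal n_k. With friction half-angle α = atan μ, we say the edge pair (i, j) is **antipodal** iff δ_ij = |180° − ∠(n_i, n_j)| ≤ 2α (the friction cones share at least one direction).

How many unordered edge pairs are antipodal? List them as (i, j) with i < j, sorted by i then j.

count = 9; pairs: (0,3), (0,4), (0,5), (1,4), (1,5), (2,5), (2,6), (3,6), (4,6)

α = atan 0.7 = 34.99°;  2α = 69.98°
n_0 = (+0.6793, +0.7338)
n_1 = (-0.0216, +0.9998)
n_2 = (-0.7884, +0.6152)
n_3 = (-0.9653, -0.2612)
n_4 = (-0.6668, -0.7452)
n_5 = (+0.0292, -0.9996)
n_6 = (+0.9881, -0.1539)
  (0,1): δ = 135.97°  ·
  (0,2): δ = 85.17°  ·
  (0,3): δ = 32.07°  ✓
  (0,4): δ = 0.97°  ✓
  (0,5): δ = 44.47°  ✓
  (0,6): δ = 123.94°  ·
  (1,2): δ = 129.21°  ·
  (1,3): δ = 76.10°  ·
  (1,4): δ = 43.06°  ✓
  (1,5): δ = 0.44°  ✓
  (1,6): δ = 79.91°  ·
  (2,3): δ = 126.89°  ·
  (2,4): δ = 93.85°  ·
  (2,5): δ = 50.36°  ✓
  (2,6): δ = 29.11°  ✓
  (3,4): δ = 146.96°  ·
  (3,5): δ = 103.47°  ·
  (3,6): δ = 23.99°  ✓
  (4,5): δ = 136.51°  ·
  (4,6): δ = 57.03°  ✓
  (5,6): δ = 100.53°  ·
antipodal pairs: 9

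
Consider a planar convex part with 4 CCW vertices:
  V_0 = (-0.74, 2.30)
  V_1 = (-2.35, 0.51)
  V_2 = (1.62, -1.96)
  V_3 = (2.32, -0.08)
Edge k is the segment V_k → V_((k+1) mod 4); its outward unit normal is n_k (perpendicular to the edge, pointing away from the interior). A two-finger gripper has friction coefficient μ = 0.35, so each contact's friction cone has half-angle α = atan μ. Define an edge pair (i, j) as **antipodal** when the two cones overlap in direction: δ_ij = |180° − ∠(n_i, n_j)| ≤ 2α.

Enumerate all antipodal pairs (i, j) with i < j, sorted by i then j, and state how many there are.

α = atan 0.35 = 19.29°;  2α = 38.58°
n_0 = (-0.7435, +0.6687)
n_1 = (-0.5283, -0.8491)
n_2 = (+0.9371, -0.3489)
n_3 = (+0.6139, +0.7894)
  (0,1): δ = 79.92°  ·
  (0,2): δ = 21.55°  ✓
  (0,3): δ = 94.09°  ·
  (1,2): δ = 78.53°  ·
  (1,3): δ = 5.99°  ✓
  (2,3): δ = 107.45°  ·
antipodal pairs: 2

count = 2; pairs: (0,2), (1,3)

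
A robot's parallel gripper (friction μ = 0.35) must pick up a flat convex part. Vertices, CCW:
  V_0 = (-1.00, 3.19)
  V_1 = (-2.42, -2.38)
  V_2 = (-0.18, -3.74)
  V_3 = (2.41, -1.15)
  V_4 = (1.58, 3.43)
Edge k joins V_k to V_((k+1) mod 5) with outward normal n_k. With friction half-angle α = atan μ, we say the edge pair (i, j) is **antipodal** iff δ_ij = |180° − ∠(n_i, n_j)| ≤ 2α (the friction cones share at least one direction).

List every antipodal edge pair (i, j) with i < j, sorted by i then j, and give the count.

α = atan 0.35 = 19.29°;  2α = 38.58°
n_0 = (-0.9690, +0.2470)
n_1 = (-0.5190, -0.8548)
n_2 = (+0.7071, -0.7071)
n_3 = (+0.9840, +0.1783)
n_4 = (-0.0926, +0.9957)
  (0,1): δ = 106.96°  ·
  (0,2): δ = 30.70°  ✓
  (0,3): δ = 24.57°  ✓
  (0,4): δ = 109.62°  ·
  (1,2): δ = 103.74°  ·
  (1,3): δ = 48.46°  ·
  (1,4): δ = 36.58°  ✓
  (2,3): δ = 124.73°  ·
  (2,4): δ = 39.69°  ·
  (3,4): δ = 94.96°  ·
antipodal pairs: 3

count = 3; pairs: (0,2), (0,3), (1,4)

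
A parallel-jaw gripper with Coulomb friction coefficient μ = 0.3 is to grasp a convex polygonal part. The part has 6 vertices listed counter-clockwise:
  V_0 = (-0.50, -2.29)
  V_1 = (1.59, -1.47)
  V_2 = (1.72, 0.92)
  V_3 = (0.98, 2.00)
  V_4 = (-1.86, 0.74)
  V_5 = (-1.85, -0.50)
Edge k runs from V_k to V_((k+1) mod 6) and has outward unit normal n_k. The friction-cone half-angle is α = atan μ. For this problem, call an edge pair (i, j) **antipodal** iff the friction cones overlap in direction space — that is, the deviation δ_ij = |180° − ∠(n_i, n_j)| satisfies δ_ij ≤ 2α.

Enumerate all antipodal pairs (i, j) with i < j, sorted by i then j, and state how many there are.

count = 3; pairs: (0,3), (1,4), (2,5)

α = atan 0.3 = 16.70°;  2α = 33.40°
n_0 = (+0.3652, -0.9309)
n_1 = (+0.9985, -0.0543)
n_2 = (+0.8249, +0.5652)
n_3 = (-0.4055, +0.9141)
n_4 = (-1.0000, -0.0081)
n_5 = (-0.7984, -0.6021)
  (0,1): δ = 114.54°  ·
  (0,2): δ = 77.00°  ·
  (0,3): δ = 2.50°  ✓
  (0,4): δ = 69.04°  ·
  (0,5): δ = 105.60°  ·
  (1,2): δ = 142.47°  ·
  (1,3): δ = 62.96°  ·
  (1,4): δ = 3.58°  ✓
  (1,5): δ = 40.14°  ·
  (2,3): δ = 100.49°  ·
  (2,4): δ = 33.96°  ·
  (2,5): δ = 2.60°  ✓
  (3,4): δ = 113.46°  ·
  (3,5): δ = 76.90°  ·
  (4,5): δ = 143.44°  ·
antipodal pairs: 3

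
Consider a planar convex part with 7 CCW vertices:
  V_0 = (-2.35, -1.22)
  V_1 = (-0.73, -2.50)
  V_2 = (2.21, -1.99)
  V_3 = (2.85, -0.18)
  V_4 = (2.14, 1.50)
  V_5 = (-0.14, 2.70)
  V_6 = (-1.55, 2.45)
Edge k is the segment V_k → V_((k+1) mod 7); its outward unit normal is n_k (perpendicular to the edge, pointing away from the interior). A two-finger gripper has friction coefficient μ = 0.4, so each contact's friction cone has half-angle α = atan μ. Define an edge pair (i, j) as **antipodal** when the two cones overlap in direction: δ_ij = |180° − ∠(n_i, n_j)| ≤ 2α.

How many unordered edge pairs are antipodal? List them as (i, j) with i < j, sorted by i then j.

α = atan 0.4 = 21.80°;  2α = 43.60°
n_0 = (-0.6200, -0.7846)
n_1 = (+0.1709, -0.9853)
n_2 = (+0.9428, -0.3334)
n_3 = (+0.9211, +0.3893)
n_4 = (+0.4657, +0.8849)
n_5 = (-0.1746, +0.9846)
n_6 = (-0.9771, +0.2130)
  (0,1): δ = 131.85°  ·
  (0,2): δ = 71.16°  ·
  (0,3): δ = 28.78°  ✓
  (0,4): δ = 10.55°  ✓
  (0,5): δ = 48.37°  ·
  (0,6): δ = 116.02°  ·
  (1,2): δ = 119.31°  ·
  (1,3): δ = 76.93°  ·
  (1,4): δ = 37.60°  ✓
  (1,5): δ = 0.21°  ✓
  (1,6): δ = 67.86°  ·
  (2,3): δ = 137.62°  ·
  (2,4): δ = 98.29°  ·
  (2,5): δ = 60.47°  ·
  (2,6): δ = 7.18°  ✓
  (3,4): δ = 140.67°  ·
  (3,5): δ = 102.86°  ·
  (3,6): δ = 35.21°  ✓
  (4,5): δ = 142.19°  ·
  (4,6): δ = 74.54°  ·
  (5,6): δ = 112.35°  ·
antipodal pairs: 6

count = 6; pairs: (0,3), (0,4), (1,4), (1,5), (2,6), (3,6)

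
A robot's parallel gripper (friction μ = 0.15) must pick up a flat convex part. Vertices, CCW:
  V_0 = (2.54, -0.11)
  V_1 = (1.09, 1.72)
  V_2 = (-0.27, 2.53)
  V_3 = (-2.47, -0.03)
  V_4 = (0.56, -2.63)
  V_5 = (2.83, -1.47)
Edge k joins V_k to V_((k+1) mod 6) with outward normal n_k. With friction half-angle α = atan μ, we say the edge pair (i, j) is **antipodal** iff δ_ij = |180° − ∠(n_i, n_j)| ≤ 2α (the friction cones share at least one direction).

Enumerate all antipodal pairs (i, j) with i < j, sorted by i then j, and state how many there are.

α = atan 0.15 = 8.53°;  2α = 17.06°
n_0 = (+0.7838, +0.6210)
n_1 = (+0.5117, +0.8592)
n_2 = (-0.7584, +0.6518)
n_3 = (-0.6512, -0.7589)
n_4 = (+0.4550, -0.8905)
n_5 = (+0.9780, +0.2085)
  (0,1): δ = 159.17°  ·
  (0,2): δ = 79.07°  ·
  (0,3): δ = 10.98°  ✓
  (0,4): δ = 78.68°  ·
  (0,5): δ = 153.65°  ·
  (1,2): δ = 99.90°  ·
  (1,3): δ = 9.85°  ✓
  (1,4): δ = 57.85°  ·
  (1,5): δ = 132.81°  ·
  (2,3): δ = 89.96°  ·
  (2,4): δ = 22.26°  ·
  (2,5): δ = 52.71°  ·
  (3,4): δ = 112.30°  ·
  (3,5): δ = 37.33°  ·
  (4,5): δ = 105.03°  ·
antipodal pairs: 2

count = 2; pairs: (0,3), (1,3)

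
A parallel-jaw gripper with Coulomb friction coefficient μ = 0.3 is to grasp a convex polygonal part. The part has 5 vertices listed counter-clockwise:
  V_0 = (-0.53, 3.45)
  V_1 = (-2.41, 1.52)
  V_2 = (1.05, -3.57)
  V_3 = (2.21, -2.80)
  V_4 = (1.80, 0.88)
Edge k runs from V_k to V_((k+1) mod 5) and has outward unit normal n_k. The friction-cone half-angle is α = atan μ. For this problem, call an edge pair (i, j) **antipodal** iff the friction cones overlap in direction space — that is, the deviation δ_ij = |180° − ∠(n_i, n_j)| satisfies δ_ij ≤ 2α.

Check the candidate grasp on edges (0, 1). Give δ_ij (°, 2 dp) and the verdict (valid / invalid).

δ = 101.55°, invalid

α = atan 0.3 = 16.70°;  2α = 33.40°
edge 0: e_0 = (-1.88, -1.93);  n_0 = (-0.7163, +0.6978)
edge 1: e_1 = (+3.46, -5.09);  n_1 = (-0.8270, -0.5622)
∠(n_0, n_1) = 78.45°
δ = |180° − 78.45°| = 101.55°
101.55° > 2α = 33.40°  →  invalid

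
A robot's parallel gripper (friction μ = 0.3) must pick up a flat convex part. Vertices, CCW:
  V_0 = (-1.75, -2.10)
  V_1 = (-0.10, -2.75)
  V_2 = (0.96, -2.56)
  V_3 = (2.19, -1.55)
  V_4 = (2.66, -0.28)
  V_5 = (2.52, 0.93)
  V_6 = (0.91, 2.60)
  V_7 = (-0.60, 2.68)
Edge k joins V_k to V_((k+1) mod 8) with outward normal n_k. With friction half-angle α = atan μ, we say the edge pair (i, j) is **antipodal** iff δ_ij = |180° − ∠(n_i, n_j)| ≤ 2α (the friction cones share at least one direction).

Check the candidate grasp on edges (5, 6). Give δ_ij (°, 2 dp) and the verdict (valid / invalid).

α = atan 0.3 = 16.70°;  2α = 33.40°
edge 5: e_5 = (-1.61, +1.67);  n_5 = (+0.7199, +0.6941)
edge 6: e_6 = (-1.51, +0.08);  n_6 = (+0.0529, +0.9986)
∠(n_5, n_6) = 43.02°
δ = |180° − 43.02°| = 136.98°
136.98° > 2α = 33.40°  →  invalid

δ = 136.98°, invalid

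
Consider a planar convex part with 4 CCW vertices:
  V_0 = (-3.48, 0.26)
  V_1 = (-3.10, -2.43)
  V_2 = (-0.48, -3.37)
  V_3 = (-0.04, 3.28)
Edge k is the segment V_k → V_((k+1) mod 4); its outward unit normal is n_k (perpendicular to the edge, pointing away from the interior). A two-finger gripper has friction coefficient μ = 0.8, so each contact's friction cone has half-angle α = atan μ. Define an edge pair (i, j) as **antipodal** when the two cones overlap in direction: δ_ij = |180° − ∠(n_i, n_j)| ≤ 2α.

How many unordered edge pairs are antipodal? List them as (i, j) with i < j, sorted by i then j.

α = atan 0.8 = 38.66°;  2α = 77.32°
n_0 = (-0.9902, -0.1399)
n_1 = (-0.3377, -0.9413)
n_2 = (+0.9978, -0.0660)
n_3 = (-0.6597, +0.7515)
  (0,1): δ = 117.78°  ·
  (0,2): δ = 11.83°  ✓
  (0,3): δ = 123.24°  ·
  (1,2): δ = 74.05°  ✓
  (1,3): δ = 61.02°  ✓
  (2,3): δ = 44.93°  ✓
antipodal pairs: 4

count = 4; pairs: (0,2), (1,2), (1,3), (2,3)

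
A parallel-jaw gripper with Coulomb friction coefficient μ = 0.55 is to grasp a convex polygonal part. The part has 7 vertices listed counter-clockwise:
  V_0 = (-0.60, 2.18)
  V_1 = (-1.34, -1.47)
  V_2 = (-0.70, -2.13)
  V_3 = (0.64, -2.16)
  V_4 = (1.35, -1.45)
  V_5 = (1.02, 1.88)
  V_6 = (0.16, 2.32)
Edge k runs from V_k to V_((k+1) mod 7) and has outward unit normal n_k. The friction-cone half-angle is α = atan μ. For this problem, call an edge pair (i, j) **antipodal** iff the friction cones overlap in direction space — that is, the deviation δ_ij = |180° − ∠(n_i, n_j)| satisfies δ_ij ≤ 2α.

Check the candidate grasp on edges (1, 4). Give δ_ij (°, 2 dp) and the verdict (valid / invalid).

α = atan 0.55 = 28.81°;  2α = 57.62°
edge 1: e_1 = (+0.64, -0.66);  n_1 = (-0.7179, -0.6961)
edge 4: e_4 = (-0.33, +3.33);  n_4 = (+0.9951, +0.0986)
∠(n_1, n_4) = 141.54°
δ = |180° − 141.54°| = 38.46°
38.46° ≤ 2α = 57.62°  →  valid

δ = 38.46°, valid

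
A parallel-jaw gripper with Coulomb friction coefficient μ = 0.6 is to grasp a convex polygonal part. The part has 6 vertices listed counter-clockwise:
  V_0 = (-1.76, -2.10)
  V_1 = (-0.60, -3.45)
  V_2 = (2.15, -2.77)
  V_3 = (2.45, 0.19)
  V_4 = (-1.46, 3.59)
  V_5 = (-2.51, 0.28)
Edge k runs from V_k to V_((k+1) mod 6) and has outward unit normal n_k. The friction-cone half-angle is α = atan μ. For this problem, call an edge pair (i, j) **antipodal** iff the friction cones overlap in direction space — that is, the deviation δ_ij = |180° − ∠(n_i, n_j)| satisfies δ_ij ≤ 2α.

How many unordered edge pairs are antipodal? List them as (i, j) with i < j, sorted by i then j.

α = atan 0.6 = 30.96°;  2α = 61.93°
n_0 = (-0.7585, -0.6517)
n_1 = (+0.2400, -0.9708)
n_2 = (+0.9949, -0.1008)
n_3 = (+0.6562, +0.7546)
n_4 = (-0.9532, +0.3024)
n_5 = (-0.9538, -0.3006)
  (0,1): δ = 116.78°  ·
  (0,2): δ = 46.46°  ✓
  (0,3): δ = 8.32°  ✓
  (0,4): δ = 121.73°  ·
  (0,5): δ = 156.82°  ·
  (1,2): δ = 109.68°  ·
  (1,3): δ = 54.90°  ✓
  (1,4): δ = 58.51°  ✓
  (1,5): δ = 93.60°  ·
  (2,3): δ = 125.22°  ·
  (2,4): δ = 11.81°  ✓
  (2,5): δ = 23.28°  ✓
  (3,4): δ = 66.59°  ·
  (3,5): δ = 31.50°  ✓
  (4,5): δ = 144.91°  ·
antipodal pairs: 7

count = 7; pairs: (0,2), (0,3), (1,3), (1,4), (2,4), (2,5), (3,5)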